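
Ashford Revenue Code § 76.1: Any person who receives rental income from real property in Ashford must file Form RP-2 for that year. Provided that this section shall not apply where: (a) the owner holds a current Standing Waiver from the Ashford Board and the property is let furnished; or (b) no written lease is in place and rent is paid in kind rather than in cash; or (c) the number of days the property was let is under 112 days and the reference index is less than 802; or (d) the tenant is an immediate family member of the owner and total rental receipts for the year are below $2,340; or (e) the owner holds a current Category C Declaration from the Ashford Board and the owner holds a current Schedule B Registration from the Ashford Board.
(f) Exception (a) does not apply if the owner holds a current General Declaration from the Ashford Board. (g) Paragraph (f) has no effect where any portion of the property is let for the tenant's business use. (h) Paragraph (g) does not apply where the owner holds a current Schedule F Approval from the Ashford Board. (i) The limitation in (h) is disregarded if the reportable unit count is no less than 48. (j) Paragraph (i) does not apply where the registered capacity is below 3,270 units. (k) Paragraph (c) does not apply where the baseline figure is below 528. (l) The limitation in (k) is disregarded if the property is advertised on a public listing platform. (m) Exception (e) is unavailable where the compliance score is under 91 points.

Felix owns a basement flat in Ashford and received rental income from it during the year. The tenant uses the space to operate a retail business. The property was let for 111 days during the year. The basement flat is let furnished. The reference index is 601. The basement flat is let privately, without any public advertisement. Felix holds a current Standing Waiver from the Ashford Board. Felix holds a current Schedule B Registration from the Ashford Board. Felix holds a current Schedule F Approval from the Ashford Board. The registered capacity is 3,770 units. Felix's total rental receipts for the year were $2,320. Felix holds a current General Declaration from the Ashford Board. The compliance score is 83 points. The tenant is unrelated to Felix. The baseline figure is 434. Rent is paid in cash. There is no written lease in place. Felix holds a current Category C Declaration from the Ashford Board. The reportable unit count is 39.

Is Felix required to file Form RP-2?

Yes — Felix must file Form RP-2.

All of (a)'s requirements are met (a current Standing Waiver is held; the property is let furnished). However, paragraphs (f)–(j) must be considered: (f) operates against (a): a current General Declaration is held. (g) would limit (f) — the space is let for business use — but (h) sets (g) aside: (h) is triggered — a current Schedule F Approval is held. (i) is not triggered (the reportable unit count is 39, short of 48), so (h) stands. (a) is therefore removed.
Exception (b) requires that rent is paid in kind rather than in cash; but rent is paid in cash, so (b) is unavailable.
All of (c)'s requirements are met (the number of days the property was let is 111 days, under the 112 days limit; the reference index is 601, less than the 802 limit). However, paragraphs (k)–(l) must be considered: (k) is triggered — the baseline figure is 434, below the 528 limit. (l), which would lift (k), is not engaged — the property is let privately without advertisement. So (c) is unavailable.
Exception (d) requires that the tenant is an immediate family member of the owner; but the tenant is unrelated to the owner, so (d) is unavailable.
Exception (e): a current Category C Declaration is held; a current Schedule B Registration is held — every condition holds. But: (m) is engaged — the compliance score is 83 points, under the 91 points limit. So (e) is unavailable.
No exception displaces § 76.1.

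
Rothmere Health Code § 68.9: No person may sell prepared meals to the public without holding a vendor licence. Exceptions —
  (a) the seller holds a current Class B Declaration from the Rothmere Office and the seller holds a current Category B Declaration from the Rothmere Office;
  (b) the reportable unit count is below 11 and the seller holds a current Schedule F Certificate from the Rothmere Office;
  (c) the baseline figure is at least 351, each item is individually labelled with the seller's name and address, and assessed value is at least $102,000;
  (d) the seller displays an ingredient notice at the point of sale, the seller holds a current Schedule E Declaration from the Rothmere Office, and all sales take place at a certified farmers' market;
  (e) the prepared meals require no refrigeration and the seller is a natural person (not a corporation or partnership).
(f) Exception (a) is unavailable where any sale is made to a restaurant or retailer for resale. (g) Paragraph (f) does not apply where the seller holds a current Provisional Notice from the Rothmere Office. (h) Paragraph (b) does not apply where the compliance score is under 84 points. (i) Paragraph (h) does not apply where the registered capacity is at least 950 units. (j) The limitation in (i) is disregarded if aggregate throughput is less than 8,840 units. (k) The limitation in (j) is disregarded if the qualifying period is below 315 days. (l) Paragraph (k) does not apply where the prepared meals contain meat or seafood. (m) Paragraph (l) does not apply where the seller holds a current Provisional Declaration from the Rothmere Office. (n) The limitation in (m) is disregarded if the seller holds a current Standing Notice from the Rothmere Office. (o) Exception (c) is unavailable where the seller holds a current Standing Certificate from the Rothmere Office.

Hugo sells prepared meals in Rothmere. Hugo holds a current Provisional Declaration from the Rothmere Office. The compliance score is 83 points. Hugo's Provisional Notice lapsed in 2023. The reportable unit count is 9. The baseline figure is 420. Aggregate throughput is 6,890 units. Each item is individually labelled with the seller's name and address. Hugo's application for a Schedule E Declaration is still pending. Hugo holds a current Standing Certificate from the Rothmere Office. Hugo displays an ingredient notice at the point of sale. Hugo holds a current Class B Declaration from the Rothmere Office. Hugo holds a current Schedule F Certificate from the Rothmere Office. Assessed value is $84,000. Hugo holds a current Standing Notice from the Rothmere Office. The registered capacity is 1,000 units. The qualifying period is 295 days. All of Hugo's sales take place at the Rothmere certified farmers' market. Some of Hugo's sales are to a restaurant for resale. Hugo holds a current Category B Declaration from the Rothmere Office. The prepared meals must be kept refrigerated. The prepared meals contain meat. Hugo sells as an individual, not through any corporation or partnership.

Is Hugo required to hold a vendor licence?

Exception (a)'s conditions are all satisfied: a current Class B Declaration is held; a current Category B Declaration is held. But applying paragraphs (f)–(g): (f) operates against (a): some sales are to a restaurant for resale. (g), which would lift (f), is not triggered — no current Provisional Notice is held. (a) is therefore removed.
Exception (b): the reportable unit count is 9, below the 11 limit; a current Schedule F Certificate is held — every condition holds. But applying paragraphs (h)–(n): (h) operates against (b): the compliance score is 83 points, under the 84 points limit. (i) applies (the registered capacity is 1,000 units, meeting the 950 units threshold), but is displaced by (j): (j) operates — aggregate throughput is 6,890 units, less than the 8,840 units limit. (k) would limit (j) — the qualifying period is 295 days, below the 315 days limit — but (l) sets (k) aside: (l) operates against (k): the prepared meals contain meat. (m) applies (a current Provisional Declaration is held), but yields to (n): (n) operates against (m): a current Standing Notice is held. So (b) is unavailable.
Exception (c) does not apply: assessed value is $84,000, short of $102,000.
Exception (d) fails — no current Schedule E Declaration is held.
Exception (e) requires that the prepared meals require no refrigeration; but the prepared meals require refrigeration, so (e) is unavailable.
None of the exceptions is available; § 68.9 applies in full.

Yes — Hugo must hold a vendor licence.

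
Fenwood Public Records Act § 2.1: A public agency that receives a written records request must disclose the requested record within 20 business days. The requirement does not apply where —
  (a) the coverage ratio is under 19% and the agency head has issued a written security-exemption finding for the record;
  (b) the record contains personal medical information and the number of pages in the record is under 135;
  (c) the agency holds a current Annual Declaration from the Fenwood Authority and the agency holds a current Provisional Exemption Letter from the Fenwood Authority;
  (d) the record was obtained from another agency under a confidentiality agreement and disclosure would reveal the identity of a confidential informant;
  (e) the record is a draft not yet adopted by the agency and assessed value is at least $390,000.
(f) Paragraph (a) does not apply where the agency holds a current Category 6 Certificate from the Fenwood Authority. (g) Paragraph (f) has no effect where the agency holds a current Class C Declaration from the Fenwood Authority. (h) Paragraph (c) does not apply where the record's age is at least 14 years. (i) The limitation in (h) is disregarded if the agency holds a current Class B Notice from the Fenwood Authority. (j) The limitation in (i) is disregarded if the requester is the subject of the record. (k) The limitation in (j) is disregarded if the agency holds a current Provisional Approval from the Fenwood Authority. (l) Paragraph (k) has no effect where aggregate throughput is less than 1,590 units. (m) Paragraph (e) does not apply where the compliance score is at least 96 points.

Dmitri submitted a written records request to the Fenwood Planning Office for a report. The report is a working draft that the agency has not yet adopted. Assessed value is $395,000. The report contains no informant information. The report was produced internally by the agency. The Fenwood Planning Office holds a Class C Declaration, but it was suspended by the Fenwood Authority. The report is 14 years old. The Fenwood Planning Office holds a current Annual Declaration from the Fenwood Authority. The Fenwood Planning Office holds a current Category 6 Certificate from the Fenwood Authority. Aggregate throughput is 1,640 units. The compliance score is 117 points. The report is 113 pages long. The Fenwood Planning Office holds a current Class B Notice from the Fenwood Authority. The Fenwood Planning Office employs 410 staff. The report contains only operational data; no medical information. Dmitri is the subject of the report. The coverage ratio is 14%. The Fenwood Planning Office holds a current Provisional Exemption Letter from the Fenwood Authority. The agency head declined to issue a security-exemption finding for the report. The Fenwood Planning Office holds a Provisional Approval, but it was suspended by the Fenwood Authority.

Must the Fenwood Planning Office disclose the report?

Yes — the Fenwood Planning Office must disclose the report.

Exception (a) fails — the agency head declined to issue a security-exemption finding.
Exception (b) does not apply: the report contains only operational data.
Exception (c) is satisfied on its face — a current Annual Declaration is held; a current Provisional Exemption Letter is held. But: (h) operates against (c): the record's age is 14 years, meeting the 14 years threshold. (i) would limit (h) — a current Class B Notice is held — but (j) sets (i) aside: (j) operates — Dmitri is the subject of the report. (k) is not engaged (the Provisional Approval is not current), so (j) stands. So (c) is unavailable.
Exception (d) fails — the report was produced internally.
Exception (e)'s conditions are all satisfied: the report is an unadopted draft; assessed value is $395,000, meeting the $390,000 threshold. But: (m) operates against (e): the compliance score is 117 points, meeting the 96 points threshold. So (e) is unavailable.
None of the exceptions is available; § 2.1 applies in full.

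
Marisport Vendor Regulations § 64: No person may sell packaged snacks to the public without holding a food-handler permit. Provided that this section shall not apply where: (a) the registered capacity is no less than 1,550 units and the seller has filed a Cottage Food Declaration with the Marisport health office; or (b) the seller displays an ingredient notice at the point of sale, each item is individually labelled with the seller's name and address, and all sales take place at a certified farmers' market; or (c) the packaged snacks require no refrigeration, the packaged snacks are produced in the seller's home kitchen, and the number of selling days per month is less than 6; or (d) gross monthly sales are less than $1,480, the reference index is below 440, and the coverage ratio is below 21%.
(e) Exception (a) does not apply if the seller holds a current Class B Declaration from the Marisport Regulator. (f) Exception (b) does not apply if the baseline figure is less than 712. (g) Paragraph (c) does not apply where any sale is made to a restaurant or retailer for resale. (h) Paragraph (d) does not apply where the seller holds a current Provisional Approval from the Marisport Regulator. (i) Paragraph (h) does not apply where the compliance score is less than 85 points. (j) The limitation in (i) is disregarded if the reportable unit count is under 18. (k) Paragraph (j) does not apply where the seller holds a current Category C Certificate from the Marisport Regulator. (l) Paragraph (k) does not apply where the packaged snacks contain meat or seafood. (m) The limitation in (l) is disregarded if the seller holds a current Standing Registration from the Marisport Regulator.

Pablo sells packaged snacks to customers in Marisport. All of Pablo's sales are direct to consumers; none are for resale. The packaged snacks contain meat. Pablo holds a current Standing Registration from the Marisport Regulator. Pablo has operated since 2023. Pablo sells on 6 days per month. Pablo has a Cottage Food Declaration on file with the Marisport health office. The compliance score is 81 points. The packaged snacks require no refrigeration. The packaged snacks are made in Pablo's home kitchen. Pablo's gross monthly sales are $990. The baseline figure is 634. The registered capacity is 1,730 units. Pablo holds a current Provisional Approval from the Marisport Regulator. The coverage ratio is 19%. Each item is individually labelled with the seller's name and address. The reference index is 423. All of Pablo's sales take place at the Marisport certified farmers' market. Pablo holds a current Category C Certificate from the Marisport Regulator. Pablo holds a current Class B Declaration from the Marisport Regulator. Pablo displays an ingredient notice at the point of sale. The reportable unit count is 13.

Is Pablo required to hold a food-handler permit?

No — exception (d) applies; Pablo is not required to hold a food-handler permit.

Exception (a)'s conditions are all satisfied: the registered capacity is 1,730 units, meeting the 1,550 units threshold; a Cottage Food Declaration is on file. But applying paragraph (e): (e) operates against (a): a current Class B Declaration is held. (a) is therefore removed.
Exception (b)'s conditions are all satisfied: an ingredient notice is displayed; items are individually labelled; all sales are at a certified farmers' market. Turning to paragraph (f): (f) operates against (b): the baseline figure is 634, less than the 712 limit. (b) is therefore removed.
Exception (c) does not apply: the number of selling days per month is 6, not less than 6.
Exception (d): gross monthly sales are $990, less than the $1,480 limit; the reference index is 423, below the 440 limit; the coverage ratio is 19%, below the 21% limit — every condition holds. Applying paragraphs (h)–(m): (h) applies (a current Provisional Approval is held), but is displaced by (i): (i) is triggered — the compliance score is 81 points, less than the 85 points limit. (j) would limit (i) — the reportable unit count is 13, under the 18 limit — but (k) sets (j) aside: (k) operates against (j): a current Category C Certificate is held. (l) would limit (k) — the packaged snacks contain meat — but (m) sets (l) aside: (m) operates against (l): a current Standing Registration is held. So (d) applies.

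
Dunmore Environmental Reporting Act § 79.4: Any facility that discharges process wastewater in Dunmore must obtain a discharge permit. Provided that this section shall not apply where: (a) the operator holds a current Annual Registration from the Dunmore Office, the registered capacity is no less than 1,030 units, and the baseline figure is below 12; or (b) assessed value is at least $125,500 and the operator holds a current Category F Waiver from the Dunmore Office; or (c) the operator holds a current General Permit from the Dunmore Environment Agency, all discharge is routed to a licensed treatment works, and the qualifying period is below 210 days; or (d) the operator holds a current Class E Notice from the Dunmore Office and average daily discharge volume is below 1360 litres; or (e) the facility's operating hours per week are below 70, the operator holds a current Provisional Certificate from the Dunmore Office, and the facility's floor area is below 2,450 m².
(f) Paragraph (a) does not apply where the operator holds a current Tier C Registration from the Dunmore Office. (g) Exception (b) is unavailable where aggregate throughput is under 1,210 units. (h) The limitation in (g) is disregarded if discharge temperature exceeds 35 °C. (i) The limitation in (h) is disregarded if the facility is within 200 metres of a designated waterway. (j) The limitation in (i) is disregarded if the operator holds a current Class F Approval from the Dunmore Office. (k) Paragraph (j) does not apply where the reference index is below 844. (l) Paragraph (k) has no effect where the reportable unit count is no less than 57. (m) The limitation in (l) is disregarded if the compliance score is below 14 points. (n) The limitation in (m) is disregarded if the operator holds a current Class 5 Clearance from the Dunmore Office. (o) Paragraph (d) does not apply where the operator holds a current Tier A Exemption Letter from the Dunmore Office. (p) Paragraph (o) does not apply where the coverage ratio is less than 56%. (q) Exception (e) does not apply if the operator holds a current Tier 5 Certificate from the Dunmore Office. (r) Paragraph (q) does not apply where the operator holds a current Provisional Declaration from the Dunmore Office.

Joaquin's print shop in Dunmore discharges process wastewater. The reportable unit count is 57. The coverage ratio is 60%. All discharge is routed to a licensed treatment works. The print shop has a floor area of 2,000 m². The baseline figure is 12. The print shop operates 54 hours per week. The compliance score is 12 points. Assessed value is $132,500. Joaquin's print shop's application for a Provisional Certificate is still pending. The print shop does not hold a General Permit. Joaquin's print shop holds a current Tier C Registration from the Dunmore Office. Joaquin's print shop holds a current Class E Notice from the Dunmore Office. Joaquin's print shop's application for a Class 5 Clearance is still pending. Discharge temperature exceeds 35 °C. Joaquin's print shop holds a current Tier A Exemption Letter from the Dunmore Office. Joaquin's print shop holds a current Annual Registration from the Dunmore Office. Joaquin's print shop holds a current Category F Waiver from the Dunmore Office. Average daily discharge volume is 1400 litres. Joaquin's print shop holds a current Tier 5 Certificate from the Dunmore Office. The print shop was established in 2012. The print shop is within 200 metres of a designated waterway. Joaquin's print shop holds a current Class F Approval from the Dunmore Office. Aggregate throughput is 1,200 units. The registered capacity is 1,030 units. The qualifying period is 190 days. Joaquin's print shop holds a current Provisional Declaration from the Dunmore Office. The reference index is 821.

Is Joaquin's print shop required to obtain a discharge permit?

Exception (a) fails — the baseline figure is 12, not below 12.
Exception (b)'s conditions are all satisfied: assessed value is $132,500, meeting the $125,500 threshold; a current Category F Waiver is held. But: (g) operates against (b): aggregate throughput is 1,200 units, under the 1,210 units limit. (h) is engaged (discharge temperature exceeds 35 °C), but is displaced by (i): (i) applies — the print shop is within 200 m of a designated waterway. (j) would limit (i) — a current Class F Approval is held — but (k) sets (j) aside: (k) is triggered — the reference index is 821, below the 844 limit. (l) would limit (k) — the reportable unit count is 57, meeting the 57 threshold — but (m) sets (l) aside: (m) operates — the compliance score is 12 points, below the 14 points limit. (n) is not triggered (the Class 5 Clearance is not current), so (m) stands. So (b) is unavailable.
Exception (c) requires that the operator holds a current General Permit from the Dunmore Environment Agency; but no General Permit is held, so (c) is unavailable.
Exception (d) does not apply: average daily discharge volume is 1400 litres, not below 1360 litres.
Exception (e) requires that the operator holds a current Provisional Certificate from the Dunmore Office; but there is no Provisional Certificate in force, so (e) is unavailable.
No exception applies. The general rule governs.

Yes — Joaquin's print shop must obtain a discharge permit.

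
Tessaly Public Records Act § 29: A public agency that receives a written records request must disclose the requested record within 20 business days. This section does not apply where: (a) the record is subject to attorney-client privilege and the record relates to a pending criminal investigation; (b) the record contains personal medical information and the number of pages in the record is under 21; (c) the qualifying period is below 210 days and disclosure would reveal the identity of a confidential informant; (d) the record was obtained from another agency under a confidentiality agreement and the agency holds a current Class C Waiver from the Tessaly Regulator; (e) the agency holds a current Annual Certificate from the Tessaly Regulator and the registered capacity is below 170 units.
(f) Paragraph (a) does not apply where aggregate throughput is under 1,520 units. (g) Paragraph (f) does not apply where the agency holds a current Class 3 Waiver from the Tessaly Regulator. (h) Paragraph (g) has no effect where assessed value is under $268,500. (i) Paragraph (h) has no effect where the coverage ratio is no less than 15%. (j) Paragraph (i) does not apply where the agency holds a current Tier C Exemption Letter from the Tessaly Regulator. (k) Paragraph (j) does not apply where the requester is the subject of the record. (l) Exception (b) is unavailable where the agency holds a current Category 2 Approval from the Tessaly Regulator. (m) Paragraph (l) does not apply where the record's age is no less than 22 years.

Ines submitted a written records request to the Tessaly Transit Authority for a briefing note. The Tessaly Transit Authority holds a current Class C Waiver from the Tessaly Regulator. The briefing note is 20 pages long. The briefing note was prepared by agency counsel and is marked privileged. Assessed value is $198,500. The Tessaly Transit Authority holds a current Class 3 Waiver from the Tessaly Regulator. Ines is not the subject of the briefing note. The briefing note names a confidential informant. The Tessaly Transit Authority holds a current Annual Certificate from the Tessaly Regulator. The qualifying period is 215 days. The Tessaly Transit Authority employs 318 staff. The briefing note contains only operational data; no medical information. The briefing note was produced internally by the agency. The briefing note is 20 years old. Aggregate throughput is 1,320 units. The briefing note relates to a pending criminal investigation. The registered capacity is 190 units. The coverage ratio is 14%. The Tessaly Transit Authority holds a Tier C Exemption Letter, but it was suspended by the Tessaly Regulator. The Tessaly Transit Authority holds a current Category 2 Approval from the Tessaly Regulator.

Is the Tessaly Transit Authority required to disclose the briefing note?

Yes — the Tessaly Transit Authority must disclose the briefing note.

Exception (a)'s conditions are all satisfied: the briefing note is privileged; the briefing note relates to a pending investigation. But: (f) operates against (a): aggregate throughput is 1,320 units, under the 1,520 units limit. (g) applies (a current Class 3 Waiver is held), but is set aside by (h): (h) operates — assessed value is $198,500, under the $268,500 limit. (i), which would lift (h), is inapplicable — the coverage ratio is 14%, short of 15%. So (a) is unavailable.
Exception (b) fails — the briefing note contains only operational data.
Exception (c) fails — the qualifying period is 215 days, not below 210 days.
Exception (d) does not apply: the briefing note was produced internally.
Exception (e) requires that the registered capacity is below 170 units; but the registered capacity is 190 units, not below 170 units, so (e) is unavailable.
Every exception is unavailable, so the rule governs.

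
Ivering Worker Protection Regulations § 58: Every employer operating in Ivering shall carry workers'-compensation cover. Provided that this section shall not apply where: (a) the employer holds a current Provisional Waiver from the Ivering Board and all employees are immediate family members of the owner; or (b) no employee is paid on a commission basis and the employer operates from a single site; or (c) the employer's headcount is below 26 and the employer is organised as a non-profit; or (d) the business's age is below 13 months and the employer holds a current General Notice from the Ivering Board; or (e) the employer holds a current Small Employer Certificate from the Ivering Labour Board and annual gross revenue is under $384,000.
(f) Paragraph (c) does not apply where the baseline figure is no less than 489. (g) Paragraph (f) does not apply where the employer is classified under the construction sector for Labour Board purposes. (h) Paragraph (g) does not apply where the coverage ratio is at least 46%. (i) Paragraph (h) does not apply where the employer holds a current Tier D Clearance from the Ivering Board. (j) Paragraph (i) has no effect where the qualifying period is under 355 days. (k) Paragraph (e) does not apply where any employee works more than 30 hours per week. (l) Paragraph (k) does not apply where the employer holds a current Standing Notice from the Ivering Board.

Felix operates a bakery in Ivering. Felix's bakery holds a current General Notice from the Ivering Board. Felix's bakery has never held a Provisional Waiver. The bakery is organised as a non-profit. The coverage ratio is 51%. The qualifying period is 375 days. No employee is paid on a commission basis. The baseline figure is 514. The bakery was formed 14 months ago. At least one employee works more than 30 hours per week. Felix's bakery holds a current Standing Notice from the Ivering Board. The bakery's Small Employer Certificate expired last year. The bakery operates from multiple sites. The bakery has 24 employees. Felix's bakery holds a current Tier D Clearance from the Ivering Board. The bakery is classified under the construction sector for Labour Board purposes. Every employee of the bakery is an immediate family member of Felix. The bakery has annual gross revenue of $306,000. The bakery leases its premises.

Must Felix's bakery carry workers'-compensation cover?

Exception (a) requires that the employer holds a current Provisional Waiver from the Ivering Board; but there is no Provisional Waiver in force, so (a) is unavailable.
Exception (b) fails — the employer operates from multiple sites.
All of (c)'s requirements are met (the employer's headcount is 24, below the 26 limit; the employer is a non-profit). As to paragraphs (f)–(j): (f) operates (the baseline figure is 514, meeting the 489 threshold), but yields to (g): (g) operates against (f): the bakery is classified under the construction sector. (h) would limit (g) — the coverage ratio is 51%, meeting the 46% threshold — but (i) sets (h) aside: (i) applies — a current Tier D Clearance is held. (j) is not triggered (the qualifying period is 375 days, not under 355 days), so (i) stands. (c) remains available.
Exception (d) does not apply: the business's age is 14 months, not below 13 months.
Exception (e) does not apply: the Small Employer Certificate has expired.

No — exception (c) applies; Felix's bakery is not required to carry workers'-compensation cover.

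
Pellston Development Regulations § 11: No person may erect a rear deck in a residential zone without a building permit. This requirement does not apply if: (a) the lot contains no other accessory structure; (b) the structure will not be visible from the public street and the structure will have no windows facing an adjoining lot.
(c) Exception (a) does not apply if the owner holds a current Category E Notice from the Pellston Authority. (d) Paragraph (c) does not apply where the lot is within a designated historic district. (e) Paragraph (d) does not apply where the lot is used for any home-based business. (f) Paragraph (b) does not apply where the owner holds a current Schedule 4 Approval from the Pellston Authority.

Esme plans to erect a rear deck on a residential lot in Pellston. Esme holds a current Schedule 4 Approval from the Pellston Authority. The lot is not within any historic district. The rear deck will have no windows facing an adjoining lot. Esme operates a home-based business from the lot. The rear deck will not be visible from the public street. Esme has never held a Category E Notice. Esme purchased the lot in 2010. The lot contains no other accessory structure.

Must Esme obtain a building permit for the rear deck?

No — exception (a) applies; Esme does not need a building permit.

Exception (a) is satisfied on its face — the lot has no other accessory structure. Applying paragraphs (c)–(e): (c), which would limit (a), is not triggered: the Category E Notice is not current. Exception (a) stands.
Exception (b)'s conditions are all satisfied: the structure will not be visible from the street; no windows face an adjoining lot. However, paragraph (f) must be considered: (f) operates — a current Schedule 4 Approval is held. Exception (b) does not apply.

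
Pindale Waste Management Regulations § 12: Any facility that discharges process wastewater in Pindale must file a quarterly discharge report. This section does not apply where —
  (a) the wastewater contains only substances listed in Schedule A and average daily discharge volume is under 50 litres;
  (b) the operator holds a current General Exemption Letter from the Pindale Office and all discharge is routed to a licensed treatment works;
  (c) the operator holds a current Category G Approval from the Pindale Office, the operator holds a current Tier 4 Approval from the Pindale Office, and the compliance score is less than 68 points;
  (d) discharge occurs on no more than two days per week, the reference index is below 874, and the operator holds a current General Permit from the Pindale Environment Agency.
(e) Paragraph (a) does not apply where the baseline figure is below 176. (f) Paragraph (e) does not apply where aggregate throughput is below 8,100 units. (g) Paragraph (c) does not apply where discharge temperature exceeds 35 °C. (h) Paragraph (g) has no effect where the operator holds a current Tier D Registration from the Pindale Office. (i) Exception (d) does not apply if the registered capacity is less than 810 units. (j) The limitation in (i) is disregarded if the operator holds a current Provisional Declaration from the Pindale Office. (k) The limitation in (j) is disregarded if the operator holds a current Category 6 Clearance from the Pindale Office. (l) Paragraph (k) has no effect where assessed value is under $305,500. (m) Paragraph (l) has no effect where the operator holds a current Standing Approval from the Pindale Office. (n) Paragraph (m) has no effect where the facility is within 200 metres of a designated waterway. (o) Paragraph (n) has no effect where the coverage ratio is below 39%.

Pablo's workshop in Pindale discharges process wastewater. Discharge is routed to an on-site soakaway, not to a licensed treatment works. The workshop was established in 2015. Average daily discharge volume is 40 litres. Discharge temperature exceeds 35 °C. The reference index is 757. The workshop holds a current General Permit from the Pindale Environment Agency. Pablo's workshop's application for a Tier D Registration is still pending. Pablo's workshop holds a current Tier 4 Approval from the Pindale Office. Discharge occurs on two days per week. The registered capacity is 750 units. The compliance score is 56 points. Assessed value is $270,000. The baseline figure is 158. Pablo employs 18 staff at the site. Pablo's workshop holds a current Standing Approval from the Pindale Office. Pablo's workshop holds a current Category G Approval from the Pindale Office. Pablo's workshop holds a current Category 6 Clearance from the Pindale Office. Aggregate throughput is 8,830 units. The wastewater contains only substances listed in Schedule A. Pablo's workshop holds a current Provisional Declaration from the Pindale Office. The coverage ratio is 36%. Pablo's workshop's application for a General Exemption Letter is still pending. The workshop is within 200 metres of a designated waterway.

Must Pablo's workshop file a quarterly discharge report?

Exception (a): the wastewater is Schedule-A-only; average daily discharge volume is 40 litres, under the 50 litres limit — every condition holds. Turning to paragraphs (e)–(f): (e) is triggered — the baseline figure is 158, below the 176 limit. (f), which would lift (e), does not operate here — aggregate throughput is 8,830 units, not below 8,100 units. Exception (a) does not apply.
Exception (b) does not apply: there is no General Exemption Letter in force.
All of (c)'s requirements are met (a current Category G Approval is held; a current Tier 4 Approval is held; the compliance score is 56 points, less than the 68 points limit). However, paragraphs (g)–(h) must be considered: (g) operates against (c): discharge temperature exceeds 35 °C. (h) is inapplicable (no current Tier D Registration is held), so (g) stands. So (c) is unavailable.
Exception (d)'s conditions are all satisfied: discharge occurs on no more than two days per week; the reference index is 757, below the 874 limit; a current General Permit is held. But applying paragraphs (i)–(o): (i) operates against (d): the registered capacity is 750 units, less than the 810 units limit. (j) is engaged (a current Provisional Declaration is held), but is itself disapplied by (k): (k) operates against (j): a current Category 6 Clearance is held. (l) would limit (k) — assessed value is $270,000, under the $305,500 limit — but (m) sets (l) aside: (m) operates against (l): a current Standing Approval is held. (n) is engaged (the workshop is within 200 m of a designated waterway), but is overridden by (o): (o) operates against (n): the coverage ratio is 36%, below the 39% limit. Exception (d) does not apply.
No exception is made out. Pablo's workshop falls within the general rule.

Yes — Pablo's workshop must file a quarterly discharge report.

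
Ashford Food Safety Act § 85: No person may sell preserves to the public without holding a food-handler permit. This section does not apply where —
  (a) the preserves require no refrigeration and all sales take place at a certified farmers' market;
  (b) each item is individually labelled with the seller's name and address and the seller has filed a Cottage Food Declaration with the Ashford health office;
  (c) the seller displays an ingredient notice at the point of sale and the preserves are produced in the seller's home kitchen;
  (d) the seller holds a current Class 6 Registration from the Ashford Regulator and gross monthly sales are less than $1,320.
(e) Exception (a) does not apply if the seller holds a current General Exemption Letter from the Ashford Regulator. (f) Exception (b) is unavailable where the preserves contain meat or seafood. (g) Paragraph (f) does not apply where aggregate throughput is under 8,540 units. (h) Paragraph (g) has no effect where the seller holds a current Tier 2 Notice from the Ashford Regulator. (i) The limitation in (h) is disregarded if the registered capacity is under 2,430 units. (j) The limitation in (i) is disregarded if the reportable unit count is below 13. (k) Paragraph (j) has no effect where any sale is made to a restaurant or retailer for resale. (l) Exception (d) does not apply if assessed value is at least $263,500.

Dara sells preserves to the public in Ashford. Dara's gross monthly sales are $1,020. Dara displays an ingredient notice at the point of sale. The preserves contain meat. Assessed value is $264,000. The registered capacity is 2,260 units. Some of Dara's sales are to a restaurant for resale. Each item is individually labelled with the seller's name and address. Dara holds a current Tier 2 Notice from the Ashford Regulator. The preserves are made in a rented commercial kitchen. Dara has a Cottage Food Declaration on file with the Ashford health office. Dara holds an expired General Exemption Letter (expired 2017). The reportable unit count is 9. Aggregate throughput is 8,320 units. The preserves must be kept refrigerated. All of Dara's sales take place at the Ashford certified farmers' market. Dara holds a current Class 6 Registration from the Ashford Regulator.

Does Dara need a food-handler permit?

Exception (a) does not apply: the preserves require refrigeration.
All of (b)'s requirements are met (items are individually labelled; a Cottage Food Declaration is on file). As to paragraphs (f)–(k): (f) operates (the preserves contain meat), but is itself disapplied by (g): (g) is triggered — aggregate throughput is 8,320 units, under the 8,540 units limit. (h) is engaged (a current Tier 2 Notice is held), but is itself disapplied by (i): (i) is triggered — the registered capacity is 2,260 units, under the 2,430 units limit. (j) is engaged (the reportable unit count is 9, below the 13 limit), but is itself disapplied by (k): (k) is triggered — some sales are to a restaurant for resale. So (b) applies.
Exception (c) fails — the preserves are made in a commercial kitchen, not a home kitchen.
Exception (d): a current Class 6 Registration is held; gross monthly sales are $1,020, less than the $1,320 limit — every condition holds. Turning to paragraph (l): (l) is triggered — assessed value is $264,000, meeting the $263,500 threshold. So (d) is unavailable.

No — exception (b) applies; Dara is not required to hold a food-handler permit.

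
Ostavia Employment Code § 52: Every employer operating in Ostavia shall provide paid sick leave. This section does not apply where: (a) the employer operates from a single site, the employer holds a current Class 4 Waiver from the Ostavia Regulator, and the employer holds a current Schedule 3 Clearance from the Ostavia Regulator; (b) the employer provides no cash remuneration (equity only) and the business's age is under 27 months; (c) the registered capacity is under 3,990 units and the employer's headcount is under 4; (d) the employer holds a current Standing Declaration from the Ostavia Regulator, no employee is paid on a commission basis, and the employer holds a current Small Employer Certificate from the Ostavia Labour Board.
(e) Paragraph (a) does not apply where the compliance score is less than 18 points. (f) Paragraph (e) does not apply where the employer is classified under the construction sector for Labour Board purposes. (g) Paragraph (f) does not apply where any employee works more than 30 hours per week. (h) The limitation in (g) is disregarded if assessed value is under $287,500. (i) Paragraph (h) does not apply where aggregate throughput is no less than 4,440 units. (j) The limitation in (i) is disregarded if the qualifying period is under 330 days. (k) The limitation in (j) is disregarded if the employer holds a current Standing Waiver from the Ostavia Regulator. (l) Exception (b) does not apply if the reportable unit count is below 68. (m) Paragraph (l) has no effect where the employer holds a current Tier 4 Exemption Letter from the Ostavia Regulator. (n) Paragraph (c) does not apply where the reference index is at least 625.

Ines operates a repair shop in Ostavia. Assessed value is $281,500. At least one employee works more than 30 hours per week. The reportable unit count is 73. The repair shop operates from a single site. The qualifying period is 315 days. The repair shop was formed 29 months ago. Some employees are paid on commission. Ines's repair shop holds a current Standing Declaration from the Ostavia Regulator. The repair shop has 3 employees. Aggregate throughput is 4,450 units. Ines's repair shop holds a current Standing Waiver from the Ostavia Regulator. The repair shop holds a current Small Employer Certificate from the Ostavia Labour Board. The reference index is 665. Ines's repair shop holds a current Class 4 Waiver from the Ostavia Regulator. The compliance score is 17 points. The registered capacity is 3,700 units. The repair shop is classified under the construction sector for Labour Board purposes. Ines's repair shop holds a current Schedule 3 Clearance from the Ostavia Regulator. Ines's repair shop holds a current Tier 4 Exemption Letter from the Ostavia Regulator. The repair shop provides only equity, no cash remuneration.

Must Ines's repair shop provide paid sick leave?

Yes — Ines's repair shop must provide paid sick leave.

All of (a)'s requirements are met (the employer operates from a single site; a current Class 4 Waiver is held; a current Schedule 3 Clearance is held). However, paragraphs (e)–(k) must be considered: (e) operates against (a): the compliance score is 17 points, less than the 18 points limit. (f) would limit (e) — the repair shop is classified under the construction sector — but (g) sets (f) aside: (g) applies — at least one employee exceeds 30 hours/week. (h) is triggered (assessed value is $281,500, under the $287,500 limit), but is displaced by (i): (i) operates against (h): aggregate throughput is 4,450 units, meeting the 4,440 units threshold. (j) is engaged (the qualifying period is 315 days, under the 330 days limit), but is set aside by (k): (k) is triggered — a current Standing Waiver is held. So (a) is unavailable.
Exception (b) does not apply: the business's age is 29 months, not under 27 months.
All of (c)'s requirements are met (the registered capacity is 3,700 units, under the 3,990 units limit; the employer's headcount is 3, under the 4 limit). But: (n) operates against (c): the reference index is 665, meeting the 625 threshold. Exception (c) does not apply.
Exception (d) requires that no employee is paid on a commission basis; but some employees are paid on commission, so (d) is unavailable.
No exception applies. The general rule governs.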